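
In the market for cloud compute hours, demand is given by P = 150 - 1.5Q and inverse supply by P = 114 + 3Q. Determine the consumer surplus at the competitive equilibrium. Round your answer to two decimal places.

48.00

Set 150 - 1.5Q = 114 + 3Q, which gives 36 = 4.5Q, so Q* = 8 and P* = 150 - 1.5(8) = 138.
The demand choke price is 150, so CS = (1/2)(Q*)(150 - P*) = (1/2)(8)(12) = 48.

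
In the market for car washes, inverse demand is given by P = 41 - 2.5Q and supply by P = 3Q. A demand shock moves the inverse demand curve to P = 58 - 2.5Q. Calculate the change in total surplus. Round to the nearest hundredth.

Initial equilibrium: Q_0 = 7.4545, P_0 = 22.3636; CS_0 = (1/2)(7.4545)(18.6364) = 69.4628, PS_0 = (1/2)(7.4545)(22.3636) = 83.3554.
New equilibrium: 58 - 2.5Q = 3Q gives Q_1 = 10.5455, P_1 = 31.6364; CS_1 = 139.0083, PS_1 = 166.8099.
Change in total surplus = (139.0083 + 166.8099) - (69.4628 + 83.3554) = 153.

153.00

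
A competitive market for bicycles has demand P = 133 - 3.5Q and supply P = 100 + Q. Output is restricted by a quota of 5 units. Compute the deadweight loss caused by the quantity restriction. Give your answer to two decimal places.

Without the quota, 133 - 3.5Q = 100 + Q gives Q* = 7.3333.
At Q = 5 the demand price is 133 - 3.5(5) = 115.5 and the supply price is 100 + (5) = 105.
Deadweight loss is the triangle between the curves from 5 to 7.3333: (1/2)(115.5 - 105)(7.3333 - 5) = 12.25.

12.25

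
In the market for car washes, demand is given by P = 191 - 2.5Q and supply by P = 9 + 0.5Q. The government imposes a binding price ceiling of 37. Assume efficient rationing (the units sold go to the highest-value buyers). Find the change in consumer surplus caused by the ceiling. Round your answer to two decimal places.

103.44

Free-market equilibrium: 191 - 2.5Q = 9 + 0.5Q gives Q* = 60.6667, P* = 39.3333.
At P = 37, sellers supply (37 - 9)/0.5 = 56 while buyers want more, so the quantity traded is 56 at price 37.
CS goes from (1/2)(60.6667)(151.6667) = 4600.5556 to 4704 (computed as (191 - 37)(56) - (1/2)(2.5)(56)^2), a change of 103.4444.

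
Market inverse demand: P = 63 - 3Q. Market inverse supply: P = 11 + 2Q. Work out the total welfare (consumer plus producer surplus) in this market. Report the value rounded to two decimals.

270.40

Set 63 - 3Q = 11 + 2Q, which gives 52 = 5Q, so Q* = 10.4 and P* = 63 - 3(10.4) = 31.8.
Total surplus is the full triangle between the curves from 0 to Q*: (1/2)(10.4)(63 - 11) = 270.4.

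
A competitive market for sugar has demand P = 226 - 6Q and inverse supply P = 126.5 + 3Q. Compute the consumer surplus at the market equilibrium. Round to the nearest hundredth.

366.68

Setting demand equal to supply, 99.5 = 9Q, so Q* = 11.0556 and P* = 159.6667.
CS is the area between the demand curve and P* from 0 to Q*: (1/2)(11.0556)(66.3333) = 366.6759.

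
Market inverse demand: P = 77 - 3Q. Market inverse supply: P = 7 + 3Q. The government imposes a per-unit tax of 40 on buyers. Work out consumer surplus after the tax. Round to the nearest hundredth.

37.50

Pre-tax equilibrium: 77 - 3Q = 7 + 3Q gives Q* = 11.6667, P* = 42.
With the tax, buyers' net willingness to pay falls by 40: (77 - 40) - 3Q = 7 + 3Q, so Q_t = 5. Buyers pay P_b = 62; sellers receive P_s = P_b - 40 = 22.
Consumer surplus is the triangle under demand above P_b: (1/2)(5)(77 - 62) = 37.5.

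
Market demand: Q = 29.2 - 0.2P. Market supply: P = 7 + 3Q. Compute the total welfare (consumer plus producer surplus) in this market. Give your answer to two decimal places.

Rewriting demand in inverse form: P = 146 - 5Q.
Setting demand equal to supply, 139 = 8Q, so Q* = 17.375 and P* = 59.125.
CS = (1/2)(17.375)(86.875) = 754.7266 and PS = (1/2)(17.375)(52.125) = 452.8359, so total surplus = 1207.5625.

1207.56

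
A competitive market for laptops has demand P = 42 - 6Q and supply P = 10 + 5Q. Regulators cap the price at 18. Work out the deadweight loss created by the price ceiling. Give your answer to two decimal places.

9.43

Without the control, 42 - 6Q = 10 + 5Q so Q* = 2.9091 and P* = 24.5455.
At the ceiling price 18, quantity supplied is (18 - 10)/5 = 1.6; supply is the short side, so Q = 1.6 trades at P = 18.
The lost-trades triangle has base Q* - 1.6 = 1.3091 and height equal to the gap between the curves at Q = 1.6, which is 32.4 - 18 = 14.4. DWL = (1/2)(1.3091)(14.4) = 9.4255.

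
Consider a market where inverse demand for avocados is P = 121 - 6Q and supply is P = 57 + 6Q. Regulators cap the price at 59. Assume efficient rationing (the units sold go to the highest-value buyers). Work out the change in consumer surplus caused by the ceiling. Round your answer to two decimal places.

Free-market equilibrium: 121 - 6Q = 57 + 6Q gives Q* = 5.3333, P* = 89.
At the ceiling price 59, quantity supplied is (59 - 57)/6 = 0.3333; supply is the short side, so Q = 0.3333 trades at P = 59.
CS goes from (1/2)(5.3333)(32) = 85.3333 to 20.3333 (computed as (121 - 59)(0.3333) - (1/2)(6)(0.3333)^2), a change of -65.

-65.00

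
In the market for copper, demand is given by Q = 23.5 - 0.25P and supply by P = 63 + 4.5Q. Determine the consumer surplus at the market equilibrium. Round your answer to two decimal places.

Rewriting demand in inverse form: P = 94 - 4Q.
Set 94 - 4Q = 63 + 4.5Q, which gives 31 = 8.5Q, so Q* = 3.6471 and P* = 94 - 4(3.6471) = 79.4118.
The demand choke price is 94, so CS = (1/2)(Q*)(94 - P*) = (1/2)(3.6471)(14.5882) = 26.6021.

26.60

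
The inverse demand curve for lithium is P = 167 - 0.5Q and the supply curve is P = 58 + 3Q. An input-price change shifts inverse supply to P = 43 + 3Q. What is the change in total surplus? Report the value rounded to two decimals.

499.29

Initial equilibrium: Q_0 = 31.1429, P_0 = 151.4286; CS_0 = (1/2)(31.1429)(15.5714) = 242.4694, PS_0 = (1/2)(31.1429)(93.4286) = 1454.8163.
New equilibrium: 167 - 0.5Q = 43 + 3Q gives Q_1 = 35.4286, P_1 = 149.2857; CS_1 = 313.7959, PS_1 = 1882.7755.
Change in total surplus = (313.7959 + 1882.7755) - (242.4694 + 1454.8163) = 499.2857.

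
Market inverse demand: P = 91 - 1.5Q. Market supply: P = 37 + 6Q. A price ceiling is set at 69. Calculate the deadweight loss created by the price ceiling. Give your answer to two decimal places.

13.07

Without the control, 91 - 1.5Q = 37 + 6Q so Q* = 7.2 and P* = 80.2.
At P = 69, sellers supply (69 - 37)/6 = 5.3333 while buyers want more, so the quantity traded is 5.3333 at price 69.
At Q = 5.3333 the demand price is 83 and the supply price is 69. Deadweight loss is the triangle between the curves from 5.3333 to 7.2: (1/2)(83 - 69)(7.2 - 5.3333) = 13.0667.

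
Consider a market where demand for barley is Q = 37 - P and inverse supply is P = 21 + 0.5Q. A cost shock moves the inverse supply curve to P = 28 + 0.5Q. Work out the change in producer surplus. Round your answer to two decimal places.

Rewriting demand in inverse form: P = 37 - Q.
Initial equilibrium: Q_0 = 10.6667, P_0 = 26.3333; CS_0 = (1/2)(10.6667)(10.6667) = 56.8889, PS_0 = (1/2)(10.6667)(5.3333) = 28.4444.
New equilibrium: 37 - Q = 28 + 0.5Q gives Q_1 = 6, P_1 = 31; CS_1 = 18, PS_1 = 9.
Change in producer surplus = 9 - 28.4444 = -19.4444.

-19.44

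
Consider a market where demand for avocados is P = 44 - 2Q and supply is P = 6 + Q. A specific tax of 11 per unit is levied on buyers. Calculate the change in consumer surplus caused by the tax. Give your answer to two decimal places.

Pre-tax equilibrium: 44 - 2Q = 6 + Q gives Q* = 12.6667, P* = 18.6667.
With the tax, buyers' net willingness to pay falls by 11: (44 - 11) - 2Q = 6 + Q, so Q_t = 9. Buyers pay P_b = 26; sellers receive P_s = P_b - 11 = 15.
CS falls from (1/2)(12.6667)(25.3333) = 160.4444 to (1/2)(9)(18) = 81, a change of -79.4444.

-79.44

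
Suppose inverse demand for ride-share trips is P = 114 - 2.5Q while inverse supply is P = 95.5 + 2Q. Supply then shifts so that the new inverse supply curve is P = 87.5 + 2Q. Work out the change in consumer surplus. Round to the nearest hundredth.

22.22

Initial equilibrium: Q_0 = 4.1111, P_0 = 103.7222; CS_0 = (1/2)(4.1111)(10.2778) = 21.1265, PS_0 = (1/2)(4.1111)(8.2222) = 16.9012.
New equilibrium: 114 - 2.5Q = 87.5 + 2Q gives Q_1 = 5.8889, P_1 = 99.2778; CS_1 = 43.3488, PS_1 = 34.679.
Change in consumer surplus = 43.3488 - 21.1265 = 22.2222.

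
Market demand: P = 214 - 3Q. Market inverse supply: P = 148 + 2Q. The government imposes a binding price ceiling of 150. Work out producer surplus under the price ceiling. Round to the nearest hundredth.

1.00

Without the control, 214 - 3Q = 148 + 2Q so Q* = 13.2 and P* = 174.4.
At P = 150, sellers supply (150 - 148)/2 = 1 while buyers want more, so the quantity traded is 1 at price 150.
PS is the triangle above supply below 150: (1/2)(1)(150 - 148) = 1.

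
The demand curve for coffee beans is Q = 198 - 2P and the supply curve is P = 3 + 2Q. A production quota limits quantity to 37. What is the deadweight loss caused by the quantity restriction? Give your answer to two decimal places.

2.45

Rewriting demand in inverse form: P = 99 - 0.5Q.
Without the quota, 99 - 0.5Q = 3 + 2Q gives Q* = 38.4.
At Q = 37 the demand price is 99 - 0.5(37) = 80.5 and the supply price is 3 + 2(37) = 77.
DWL = (1/2)(gap between curves at 37) x (Q* - 37) = (1/2)(3.5)(1.4) = 2.45.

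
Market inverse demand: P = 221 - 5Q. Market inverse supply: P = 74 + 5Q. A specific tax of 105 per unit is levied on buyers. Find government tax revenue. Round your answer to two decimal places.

441.00

Pre-tax equilibrium: 221 - 5Q = 74 + 5Q gives Q* = 14.7, P* = 147.5.
A tax on buyers shifts demand down by 105: (221 - 105) - 5Q = 74 + 5Q, so Q_t = 4.2. Buyers pay P_b = 200; sellers receive P_s = P_b - 105 = 95.
Revenue is the tax times quantity traded: 105 x 4.2 = 441.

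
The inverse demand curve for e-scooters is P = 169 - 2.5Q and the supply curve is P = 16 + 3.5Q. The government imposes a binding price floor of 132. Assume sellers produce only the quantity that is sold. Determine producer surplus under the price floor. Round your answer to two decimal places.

1333.48

Free-market equilibrium: 169 - 2.5Q = 16 + 3.5Q gives Q* = 25.5, P* = 105.25.
At P = 132, buyers demand (169 - 132)/2.5 = 14.8 while sellers would supply more, so the quantity traded is 14.8 at price 132.
The supply price at Q = 14.8 is 67.8. PS is the trapezoid between 132 and supply over [0, 14.8]: (1/2)[(132 - 16) + (132 - 67.8)](14.8) = 1333.48.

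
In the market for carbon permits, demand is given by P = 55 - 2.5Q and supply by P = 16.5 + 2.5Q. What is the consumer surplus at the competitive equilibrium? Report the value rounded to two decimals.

74.11

Equilibrium: 55 - 2.5Q = 16.5 + 2.5Q, so Q* = 7.7 and P* = 35.75.
The demand choke price is 55, so CS = (1/2)(Q*)(55 - P*) = (1/2)(7.7)(19.25) = 74.1125.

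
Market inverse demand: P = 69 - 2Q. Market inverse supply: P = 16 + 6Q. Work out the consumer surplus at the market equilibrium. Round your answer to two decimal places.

Setting demand equal to supply, 53 = 8Q, so Q* = 6.625 and P* = 55.75.
The demand choke price is 69, so CS = (1/2)(Q*)(69 - P*) = (1/2)(6.625)(13.25) = 43.8906.

43.89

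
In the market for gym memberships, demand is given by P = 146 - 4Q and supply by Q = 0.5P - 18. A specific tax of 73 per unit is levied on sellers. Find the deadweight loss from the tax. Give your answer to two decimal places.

444.08

Rewriting supply in inverse form: P = 36 + 2Q.
Pre-tax equilibrium: 146 - 4Q = 36 + 2Q gives Q* = 18.3333, P* = 72.6667.
A tax on sellers shifts supply up by 73: 146 - 4Q = 36 + 2Q + 73, so Q_t = 6.1667. Buyers pay P_b = 121.3333; sellers receive P_s = P_b - 73 = 48.3333.
The welfare triangle lost has base Q* - Q_t = 12.1667 and height t = 73, so DWL = (1/2)(12.1667)(73) = 444.0833.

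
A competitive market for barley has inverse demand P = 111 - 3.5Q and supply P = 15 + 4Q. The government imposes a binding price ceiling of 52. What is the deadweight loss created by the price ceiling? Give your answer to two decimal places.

47.26

Without the control, 111 - 3.5Q = 15 + 4Q so Q* = 12.8 and P* = 66.2.
At the ceiling price 52, quantity supplied is (52 - 15)/4 = 9.25; supply is the short side, so Q = 9.25 trades at P = 52.
The lost-trades triangle has base Q* - 9.25 = 3.55 and height equal to the gap between the curves at Q = 9.25, which is 78.625 - 52 = 26.625. DWL = (1/2)(3.55)(26.625) = 47.2594.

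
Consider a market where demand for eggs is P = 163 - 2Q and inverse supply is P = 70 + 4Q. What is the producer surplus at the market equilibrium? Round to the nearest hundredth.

Set 163 - 2Q = 70 + 4Q, which gives 93 = 6Q, so Q* = 15.5 and P* = 163 - 2(15.5) = 132.
PS is the area between P* and the supply curve from 0 to Q*: (1/2)(15.5)(62) = 480.5.

480.50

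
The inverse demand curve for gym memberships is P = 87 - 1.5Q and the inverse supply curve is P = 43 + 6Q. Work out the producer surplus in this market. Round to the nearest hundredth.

Setting demand equal to supply, 44 = 7.5Q, so Q* = 5.8667 and P* = 78.2.
PS is the area between P* and the supply curve from 0 to Q*: (1/2)(5.8667)(35.2) = 103.2533.

103.25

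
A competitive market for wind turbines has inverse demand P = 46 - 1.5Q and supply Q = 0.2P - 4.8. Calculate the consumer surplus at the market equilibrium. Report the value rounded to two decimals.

8.59

Rewriting supply in inverse form: P = 24 + 5Q.
Equilibrium: 46 - 1.5Q = 24 + 5Q, so Q* = 3.3846 and P* = 40.9231.
CS is the area between the demand curve and P* from 0 to Q*: (1/2)(3.3846)(5.0769) = 8.5917.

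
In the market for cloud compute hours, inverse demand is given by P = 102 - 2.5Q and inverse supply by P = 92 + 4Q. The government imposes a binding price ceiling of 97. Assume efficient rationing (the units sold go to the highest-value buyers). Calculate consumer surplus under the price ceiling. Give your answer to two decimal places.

Without the control, 102 - 2.5Q = 92 + 4Q so Q* = 1.5385 and P* = 98.1538.
At the ceiling price 97, quantity supplied is (97 - 92)/4 = 1.25; supply is the short side, so Q = 1.25 trades at P = 97.
The demand price at Q = 1.25 is 98.875. CS is the trapezoid between demand and 97 over [0, 1.25]: (1/2)[(102 - 97) + (98.875 - 97)](1.25) = 4.2969.

4.30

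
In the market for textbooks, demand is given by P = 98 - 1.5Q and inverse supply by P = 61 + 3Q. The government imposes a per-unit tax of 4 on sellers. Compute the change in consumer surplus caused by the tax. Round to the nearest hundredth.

-10.37

Without the tax, 98 - 1.5Q = 61 + 3Q so Q* = 8.2222 and P* = 85.6667.
A tax on sellers shifts supply up by 4: 98 - 1.5Q = 61 + 3Q + 4, so Q_t = 7.3333. Buyers pay P_b = 87; sellers receive P_s = P_b - 4 = 83.
Consumers lose the trapezoid between P* and P_b out to Q_t plus the triangle from Q_t to Q*: change in CS = 40.3333 - 50.7037 = -10.3704.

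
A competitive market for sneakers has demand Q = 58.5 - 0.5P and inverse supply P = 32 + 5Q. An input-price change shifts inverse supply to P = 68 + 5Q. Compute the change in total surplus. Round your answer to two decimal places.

-344.57

Rewriting demand in inverse form: P = 117 - 2Q.
Initial equilibrium: Q_0 = 12.1429, P_0 = 92.7143; CS_0 = (1/2)(12.1429)(24.2857) = 147.449, PS_0 = (1/2)(12.1429)(60.7143) = 368.6224.
New equilibrium: 117 - 2Q = 68 + 5Q gives Q_1 = 7, P_1 = 103; CS_1 = 49, PS_1 = 122.5.
Change in total surplus = (49 + 122.5) - (147.449 + 368.6224) = -344.5714.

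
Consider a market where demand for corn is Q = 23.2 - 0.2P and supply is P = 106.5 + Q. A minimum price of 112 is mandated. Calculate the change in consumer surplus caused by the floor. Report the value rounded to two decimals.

-4.67

Rewriting demand in inverse form: P = 116 - 5Q.
Without the control, 116 - 5Q = 106.5 + Q so Q* = 1.5833 and P* = 108.0833.
At P = 112, buyers demand (116 - 112)/5 = 0.8 while sellers would supply more, so the quantity traded is 0.8 at price 112.
CS goes from (1/2)(1.5833)(7.9167) = 6.2674 to 1.6 (computed as (116 - 112)(0.8) - (1/2)(5)(0.8)^2), a change of -4.6674.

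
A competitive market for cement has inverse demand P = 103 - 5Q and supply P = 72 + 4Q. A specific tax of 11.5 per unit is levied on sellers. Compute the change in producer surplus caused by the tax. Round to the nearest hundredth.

-14.34

Without the tax, 103 - 5Q = 72 + 4Q so Q* = 3.4444 and P* = 85.7778.
A tax on sellers shifts supply up by 11.5: 103 - 5Q = 72 + 4Q + 11.5, so Q_t = 2.1667. Buyers pay P_b = 92.1667; sellers receive P_s = P_b - 11.5 = 80.6667.
PS falls from (1/2)(3.4444)(13.7778) = 23.7284 to (1/2)(2.1667)(8.6667) = 9.3889, a change of -14.3395.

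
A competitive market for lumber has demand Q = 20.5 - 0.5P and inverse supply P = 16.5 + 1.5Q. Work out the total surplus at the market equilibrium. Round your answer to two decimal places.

85.75

Rewriting demand in inverse form: P = 41 - 2Q.
Equilibrium: 41 - 2Q = 16.5 + 1.5Q, so Q* = 7 and P* = 27.
CS = (1/2)(7)(14) = 49 and PS = (1/2)(7)(10.5) = 36.75, so total surplus = 85.75.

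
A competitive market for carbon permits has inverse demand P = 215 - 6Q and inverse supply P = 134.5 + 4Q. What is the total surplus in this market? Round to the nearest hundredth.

Set 215 - 6Q = 134.5 + 4Q, which gives 80.5 = 10Q, so Q* = 8.05 and P* = 215 - 6(8.05) = 166.7.
CS = (1/2)(8.05)(48.3) = 194.4075 and PS = (1/2)(8.05)(32.2) = 129.605, so total surplus = 324.0125.

324.01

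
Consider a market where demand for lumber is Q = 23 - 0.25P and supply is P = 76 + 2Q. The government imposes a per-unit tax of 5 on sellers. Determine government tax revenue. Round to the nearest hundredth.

9.17

Rewriting demand in inverse form: P = 92 - 4Q.
Without the tax, 92 - 4Q = 76 + 2Q so Q* = 2.6667 and P* = 81.3333.
A tax on sellers shifts supply up by 5: 92 - 4Q = 76 + 2Q + 5, so Q_t = 1.8333. Buyers pay P_b = 84.6667; sellers receive P_s = P_b - 5 = 79.6667.
Revenue is the tax times quantity traded: 5 x 1.8333 = 9.1667.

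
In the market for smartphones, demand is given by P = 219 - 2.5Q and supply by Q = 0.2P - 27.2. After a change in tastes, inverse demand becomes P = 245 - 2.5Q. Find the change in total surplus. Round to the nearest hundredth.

332.80

Rewriting supply in inverse form: P = 136 + 5Q.
Initial equilibrium: Q_0 = 11.0667, P_0 = 191.3333; CS_0 = (1/2)(11.0667)(27.6667) = 153.0889, PS_0 = (1/2)(11.0667)(55.3333) = 306.1778.
New equilibrium: 245 - 2.5Q = 136 + 5Q gives Q_1 = 14.5333, P_1 = 208.6667; CS_1 = 264.0222, PS_1 = 528.0444.
Change in total surplus = (264.0222 + 528.0444) - (153.0889 + 306.1778) = 332.8.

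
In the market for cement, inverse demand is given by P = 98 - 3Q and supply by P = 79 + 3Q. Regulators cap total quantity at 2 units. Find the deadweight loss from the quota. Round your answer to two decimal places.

4.08

Unrestricted equilibrium: Q* = (98 - 79)/(3 + 3) = 3.1667.
At Q = 2 the demand price is 98 - 3(2) = 92 and the supply price is 79 + 3(2) = 85.
Deadweight loss is the triangle between the curves from 2 to 3.1667: (1/2)(92 - 85)(3.1667 - 2) = 4.0833.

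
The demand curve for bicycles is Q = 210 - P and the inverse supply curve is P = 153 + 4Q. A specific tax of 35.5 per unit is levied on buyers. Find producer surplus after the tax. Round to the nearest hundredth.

36.98

Rewriting demand in inverse form: P = 210 - Q.
Without the tax, 210 - Q = 153 + 4Q so Q* = 11.4 and P* = 198.6.
With the tax, buyers' net willingness to pay falls by 35.5: (210 - 35.5) - Q = 153 + 4Q, so Q_t = 4.3. Buyers pay P_b = 205.7; sellers receive P_s = P_b - 35.5 = 170.2.
PS = (1/2)(Q_t)(P_s - 153) = (1/2)(4.3)(17.2) = 36.98.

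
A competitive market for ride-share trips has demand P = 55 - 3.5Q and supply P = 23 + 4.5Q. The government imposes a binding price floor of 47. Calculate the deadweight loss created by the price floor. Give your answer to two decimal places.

11.76

Free-market equilibrium: 55 - 3.5Q = 23 + 4.5Q gives Q* = 4, P* = 41.
At the floor price 47, quantity demanded is (55 - 47)/3.5 = 2.2857; demand is the short side, so Q = 2.2857 trades at P = 47.
At Q = 2.2857 the demand price is 47 and the supply price is 33.2857. Deadweight loss is the triangle between the curves from 2.2857 to 4: (1/2)(47 - 33.2857)(4 - 2.2857) = 11.7551.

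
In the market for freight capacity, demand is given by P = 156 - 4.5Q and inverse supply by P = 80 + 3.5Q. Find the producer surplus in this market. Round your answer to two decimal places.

Equilibrium: 156 - 4.5Q = 80 + 3.5Q, so Q* = 9.5 and P* = 113.25.
PS is the area between P* and the supply curve from 0 to Q*: (1/2)(9.5)(33.25) = 157.9375.

157.94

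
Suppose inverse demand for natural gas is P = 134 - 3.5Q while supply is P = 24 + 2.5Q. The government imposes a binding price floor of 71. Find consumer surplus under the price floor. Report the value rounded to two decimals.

Free-market equilibrium: 134 - 3.5Q = 24 + 2.5Q gives Q* = 18.3333, P* = 69.8333.
At the floor price 71, quantity demanded is (134 - 71)/3.5 = 18; demand is the short side, so Q = 18 trades at P = 71.
CS is the triangle under demand above 71: (1/2)(18)(134 - 71) = 567.

567.00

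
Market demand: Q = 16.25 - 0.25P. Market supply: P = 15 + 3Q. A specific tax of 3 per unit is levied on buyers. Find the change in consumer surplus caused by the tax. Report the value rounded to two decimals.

-11.88

Rewriting demand in inverse form: P = 65 - 4Q.
Without the tax, 65 - 4Q = 15 + 3Q so Q* = 7.1429 and P* = 36.4286.
With the tax, buyers' net willingness to pay falls by 3: (65 - 3) - 4Q = 15 + 3Q, so Q_t = 6.7143. Buyers pay P_b = 38.1429; sellers receive P_s = P_b - 3 = 35.1429.
CS falls from (1/2)(7.1429)(28.5714) = 102.0408 to (1/2)(6.7143)(26.8571) = 90.1633, a change of -11.8776.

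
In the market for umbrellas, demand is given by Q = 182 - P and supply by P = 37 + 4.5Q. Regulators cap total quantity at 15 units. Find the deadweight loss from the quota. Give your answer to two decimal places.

Rewriting demand in inverse form: P = 182 - Q.
Without the quota, 182 - Q = 37 + 4.5Q gives Q* = 26.3636.
At Q = 15 the demand price is 182 - (15) = 167 and the supply price is 37 + 4.5(15) = 104.5.
DWL = (1/2)(gap between curves at 15) x (Q* - 15) = (1/2)(62.5)(11.3636) = 355.1136.

355.11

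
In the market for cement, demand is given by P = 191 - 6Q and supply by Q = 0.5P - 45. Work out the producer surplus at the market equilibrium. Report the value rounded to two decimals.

159.39

Rewriting supply in inverse form: P = 90 + 2Q.
Set 191 - 6Q = 90 + 2Q, which gives 101 = 8Q, so Q* = 12.625 and P* = 191 - 6(12.625) = 115.25.
The supply curve's price intercept is 90, so PS = (1/2)(Q*)(P* - 90) = (1/2)(12.625)(25.25) = 159.3906.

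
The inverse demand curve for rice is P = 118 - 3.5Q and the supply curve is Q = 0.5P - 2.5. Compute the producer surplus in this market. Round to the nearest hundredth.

422.12

Rewriting supply in inverse form: P = 5 + 2Q.
Set 118 - 3.5Q = 5 + 2Q, which gives 113 = 5.5Q, so Q* = 20.5455 and P* = 118 - 3.5(20.5455) = 46.0909.
PS is the area between P* and the supply curve from 0 to Q*: (1/2)(20.5455)(41.0909) = 422.1157.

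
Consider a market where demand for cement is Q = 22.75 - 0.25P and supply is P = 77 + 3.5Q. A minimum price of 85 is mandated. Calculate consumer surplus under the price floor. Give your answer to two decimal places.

Rewriting demand in inverse form: P = 91 - 4Q.
Without the control, 91 - 4Q = 77 + 3.5Q so Q* = 1.8667 and P* = 83.5333.
At P = 85, buyers demand (91 - 85)/4 = 1.5 while sellers would supply more, so the quantity traded is 1.5 at price 85.
CS is the triangle under demand above 85: (1/2)(1.5)(91 - 85) = 4.5.

4.50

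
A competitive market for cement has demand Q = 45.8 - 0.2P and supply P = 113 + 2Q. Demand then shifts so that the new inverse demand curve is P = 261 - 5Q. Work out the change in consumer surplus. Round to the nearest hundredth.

431.02

Rewriting demand in inverse form: P = 229 - 5Q.
Initial equilibrium: Q_0 = 16.5714, P_0 = 146.1429; CS_0 = (1/2)(16.5714)(82.8571) = 686.5306, PS_0 = (1/2)(16.5714)(33.1429) = 274.6122.
New equilibrium: 261 - 5Q = 113 + 2Q gives Q_1 = 21.1429, P_1 = 155.2857; CS_1 = 1117.551, PS_1 = 447.0204.
Change in consumer surplus = 1117.551 - 686.5306 = 431.0204.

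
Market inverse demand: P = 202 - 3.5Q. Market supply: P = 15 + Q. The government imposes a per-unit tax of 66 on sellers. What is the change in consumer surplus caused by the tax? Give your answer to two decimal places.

Without the tax, 202 - 3.5Q = 15 + Q so Q* = 41.5556 and P* = 56.5556.
With the tax, sellers need 66 more per unit: 202 - 3.5Q = 15 + Q + 66, so Q_t = 26.8889. Buyers pay P_b = 107.8889; sellers receive P_s = P_b - 66 = 41.8889.
Consumers lose the trapezoid between P* and P_b out to Q_t plus the triangle from Q_t to Q*: change in CS = 1265.2716 - 3022.0123 = -1756.7407.

-1756.74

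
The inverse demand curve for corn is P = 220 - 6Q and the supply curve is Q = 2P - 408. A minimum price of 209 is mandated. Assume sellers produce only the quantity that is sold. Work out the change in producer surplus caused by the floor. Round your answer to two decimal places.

Rewriting supply in inverse form: P = 204 + 0.5Q.
Without the control, 220 - 6Q = 204 + 0.5Q so Q* = 2.4615 and P* = 205.2308.
At the floor price 209, quantity demanded is (220 - 209)/6 = 1.8333; demand is the short side, so Q = 1.8333 trades at P = 209.
PS goes from (1/2)(2.4615)(1.2308) = 1.5148 to 8.3264 (computed as (209 - 204)(1.8333) - (1/2)(0.5)(1.8333)^2), a change of 6.8116.

6.81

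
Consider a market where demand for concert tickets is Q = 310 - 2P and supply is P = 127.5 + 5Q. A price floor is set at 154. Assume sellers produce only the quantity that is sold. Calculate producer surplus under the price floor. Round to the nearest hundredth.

43.00

Rewriting demand in inverse form: P = 155 - 0.5Q.
Without the control, 155 - 0.5Q = 127.5 + 5Q so Q* = 5 and P* = 152.5.
At P = 154, buyers demand (155 - 154)/0.5 = 2 while sellers would supply more, so the quantity traded is 2 at price 154.
The supply price at Q = 2 is 137.5. PS is the trapezoid between 154 and supply over [0, 2]: (1/2)[(154 - 127.5) + (154 - 137.5)](2) = 43.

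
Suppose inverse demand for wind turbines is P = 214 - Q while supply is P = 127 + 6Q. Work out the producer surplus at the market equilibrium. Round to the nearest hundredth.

463.41

Equilibrium: 214 - Q = 127 + 6Q, so Q* = 12.4286 and P* = 201.5714.
Producer surplus is the triangle above supply below P*: (1/2)(12.4286)(201.5714 - 127) = (1/2)(12.4286)(74.5714) = 463.4082.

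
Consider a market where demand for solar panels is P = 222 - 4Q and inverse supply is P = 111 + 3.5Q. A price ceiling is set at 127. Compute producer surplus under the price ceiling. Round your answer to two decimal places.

Without the control, 222 - 4Q = 111 + 3.5Q so Q* = 14.8 and P* = 162.8.
At the ceiling price 127, quantity supplied is (127 - 111)/3.5 = 4.5714; supply is the short side, so Q = 4.5714 trades at P = 127.
PS is the triangle above supply below 127: (1/2)(4.5714)(127 - 111) = 36.5714.

36.57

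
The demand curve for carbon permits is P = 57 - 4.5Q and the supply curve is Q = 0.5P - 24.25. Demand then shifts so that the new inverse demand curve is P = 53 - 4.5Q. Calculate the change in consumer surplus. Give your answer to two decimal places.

Rewriting supply in inverse form: P = 48.5 + 2Q.
Initial equilibrium: Q_0 = 1.3077, P_0 = 51.1154; CS_0 = (1/2)(1.3077)(5.8846) = 3.8476, PS_0 = (1/2)(1.3077)(2.6154) = 1.7101.
New equilibrium: 53 - 4.5Q = 48.5 + 2Q gives Q_1 = 0.6923, P_1 = 49.8846; CS_1 = 1.0784, PS_1 = 0.4793.
Change in consumer surplus = 1.0784 - 3.8476 = -2.7692.

-2.77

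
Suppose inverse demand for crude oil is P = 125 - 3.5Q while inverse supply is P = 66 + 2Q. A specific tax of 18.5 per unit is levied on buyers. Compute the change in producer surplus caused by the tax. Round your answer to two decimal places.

-60.85

Pre-tax equilibrium: 125 - 3.5Q = 66 + 2Q gives Q* = 10.7273, P* = 87.4545.
A tax on buyers shifts demand down by 18.5: (125 - 18.5) - 3.5Q = 66 + 2Q, so Q_t = 7.3636. Buyers pay P_b = 99.2273; sellers receive P_s = P_b - 18.5 = 80.7273.
Producers lose the trapezoid between P_s and P* out to Q_t plus the triangle from Q_t to Q*: change in PS = 54.2231 - 115.0744 = -60.8512.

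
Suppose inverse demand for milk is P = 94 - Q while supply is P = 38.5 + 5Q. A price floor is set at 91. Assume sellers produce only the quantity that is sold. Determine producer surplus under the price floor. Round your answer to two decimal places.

135.00

Free-market equilibrium: 94 - Q = 38.5 + 5Q gives Q* = 9.25, P* = 84.75.
At P = 91, buyers demand (94 - 91)/1 = 3 while sellers would supply more, so the quantity traded is 3 at price 91.
The supply price at Q = 3 is 53.5. PS is the trapezoid between 91 and supply over [0, 3]: (1/2)[(91 - 38.5) + (91 - 53.5)](3) = 135.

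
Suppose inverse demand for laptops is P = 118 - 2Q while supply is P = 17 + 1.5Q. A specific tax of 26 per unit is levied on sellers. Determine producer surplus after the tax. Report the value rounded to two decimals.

344.39

Without the tax, 118 - 2Q = 17 + 1.5Q so Q* = 28.8571 and P* = 60.2857.
With the tax, sellers need 26 more per unit: 118 - 2Q = 17 + 1.5Q + 26, so Q_t = 21.4286. Buyers pay P_b = 75.1429; sellers receive P_s = P_b - 26 = 49.1429.
Producer surplus is the triangle above supply below P_s: (1/2)(21.4286)(49.1429 - 17) = 344.3878.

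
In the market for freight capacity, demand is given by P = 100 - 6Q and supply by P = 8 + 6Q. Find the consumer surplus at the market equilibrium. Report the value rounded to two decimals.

176.33

Equilibrium: 100 - 6Q = 8 + 6Q, so Q* = 7.6667 and P* = 54.
The demand choke price is 100, so CS = (1/2)(Q*)(100 - P*) = (1/2)(7.6667)(46) = 176.3333.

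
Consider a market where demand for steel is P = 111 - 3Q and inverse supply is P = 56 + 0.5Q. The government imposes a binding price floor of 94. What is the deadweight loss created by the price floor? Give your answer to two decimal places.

176.67

Without the control, 111 - 3Q = 56 + 0.5Q so Q* = 15.7143 and P* = 63.8571.
At the floor price 94, quantity demanded is (111 - 94)/3 = 5.6667; demand is the short side, so Q = 5.6667 trades at P = 94.
The lost-trades triangle has base Q* - 5.6667 = 10.0476 and height equal to the gap between the curves at Q = 5.6667, which is 94 - 58.8333 = 35.1667. DWL = (1/2)(10.0476)(35.1667) = 176.6706.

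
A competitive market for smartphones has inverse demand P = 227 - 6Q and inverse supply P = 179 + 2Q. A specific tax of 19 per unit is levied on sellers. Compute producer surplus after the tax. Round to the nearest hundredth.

13.14

Without the tax, 227 - 6Q = 179 + 2Q so Q* = 6 and P* = 191.
With the tax, sellers need 19 more per unit: 227 - 6Q = 179 + 2Q + 19, so Q_t = 3.625. Buyers pay P_b = 205.25; sellers receive P_s = P_b - 19 = 186.25.
PS = (1/2)(Q_t)(P_s - 179) = (1/2)(3.625)(7.25) = 13.1406.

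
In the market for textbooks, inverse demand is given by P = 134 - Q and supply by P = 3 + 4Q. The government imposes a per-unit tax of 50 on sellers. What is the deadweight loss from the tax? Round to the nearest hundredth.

250.00

Pre-tax equilibrium: 134 - Q = 3 + 4Q gives Q* = 26.2, P* = 107.8.
With the tax, sellers need 50 more per unit: 134 - Q = 3 + 4Q + 50, so Q_t = 16.2. Buyers pay P_b = 117.8; sellers receive P_s = P_b - 50 = 67.8.
The welfare triangle lost has base Q* - Q_t = 10 and height t = 50, so DWL = (1/2)(10)(50) = 250.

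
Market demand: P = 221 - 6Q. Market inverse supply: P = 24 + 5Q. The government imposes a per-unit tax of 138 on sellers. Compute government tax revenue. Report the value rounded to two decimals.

740.18

Without the tax, 221 - 6Q = 24 + 5Q so Q* = 17.9091 and P* = 113.5455.
With the tax, sellers need 138 more per unit: 221 - 6Q = 24 + 5Q + 138, so Q_t = 5.3636. Buyers pay P_b = 188.8182; sellers receive P_s = P_b - 138 = 50.8182.
Tax revenue = t x Q_t = 138 x 5.3636 = 740.1818.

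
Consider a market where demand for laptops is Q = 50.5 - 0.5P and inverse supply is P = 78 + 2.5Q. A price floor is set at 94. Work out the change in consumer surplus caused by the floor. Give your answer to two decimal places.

Rewriting demand in inverse form: P = 101 - 2Q.
Without the control, 101 - 2Q = 78 + 2.5Q so Q* = 5.1111 and P* = 90.7778.
At the floor price 94, quantity demanded is (101 - 94)/2 = 3.5; demand is the short side, so Q = 3.5 trades at P = 94.
CS goes from (1/2)(5.1111)(10.2222) = 26.1235 to 12.25 (computed as (101 - 94)(3.5) - (1/2)(2)(3.5)^2), a change of -13.8735.

-13.87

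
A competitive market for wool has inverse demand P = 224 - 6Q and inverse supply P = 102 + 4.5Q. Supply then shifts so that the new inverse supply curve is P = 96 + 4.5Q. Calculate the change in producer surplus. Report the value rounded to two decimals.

Initial equilibrium: Q_0 = 11.619, P_0 = 154.2857; CS_0 = (1/2)(11.619)(69.7143) = 405.0068, PS_0 = (1/2)(11.619)(52.2857) = 303.7551.
New equilibrium: 224 - 6Q = 96 + 4.5Q gives Q_1 = 12.1905, P_1 = 150.8571; CS_1 = 445.8231, PS_1 = 334.3673.
Change in producer surplus = 334.3673 - 303.7551 = 30.6122.

30.61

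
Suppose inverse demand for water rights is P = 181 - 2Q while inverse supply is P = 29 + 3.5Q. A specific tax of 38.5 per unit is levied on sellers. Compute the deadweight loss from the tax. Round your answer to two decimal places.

Pre-tax equilibrium: 181 - 2Q = 29 + 3.5Q gives Q* = 27.6364, P* = 125.7273.
A tax on sellers shifts supply up by 38.5: 181 - 2Q = 29 + 3.5Q + 38.5, so Q_t = 20.6364. Buyers pay P_b = 139.7273; sellers receive P_s = P_b - 38.5 = 101.2273.
Deadweight loss is the triangle between the curves from Q_t to Q*: (1/2)(27.6364 - 20.6364)(38.5) = 134.75.

134.75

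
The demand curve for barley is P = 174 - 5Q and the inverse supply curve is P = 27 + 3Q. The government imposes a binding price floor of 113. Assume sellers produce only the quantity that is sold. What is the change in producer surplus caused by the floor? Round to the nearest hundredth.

319.48

Without the control, 174 - 5Q = 27 + 3Q so Q* = 18.375 and P* = 82.125.
At the floor price 113, quantity demanded is (174 - 113)/5 = 12.2; demand is the short side, so Q = 12.2 trades at P = 113.
PS goes from (1/2)(18.375)(55.125) = 506.4609 to 825.94 (computed as (113 - 27)(12.2) - (1/2)(3)(12.2)^2), a change of 319.4791.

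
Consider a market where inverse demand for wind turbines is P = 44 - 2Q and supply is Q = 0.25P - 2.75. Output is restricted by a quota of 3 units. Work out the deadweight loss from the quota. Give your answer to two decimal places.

Rewriting supply in inverse form: P = 11 + 4Q.
Unrestricted equilibrium: Q* = (44 - 11)/(2 + 4) = 5.5.
At Q = 3 the demand price is 44 - 2(3) = 38 and the supply price is 11 + 4(3) = 23.
DWL = (1/2)(gap between curves at 3) x (Q* - 3) = (1/2)(15)(2.5) = 18.75.

18.75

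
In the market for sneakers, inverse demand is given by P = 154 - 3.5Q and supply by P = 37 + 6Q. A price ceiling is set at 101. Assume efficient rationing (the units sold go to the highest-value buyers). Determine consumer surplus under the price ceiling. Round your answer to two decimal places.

Without the control, 154 - 3.5Q = 37 + 6Q so Q* = 12.3158 and P* = 110.8947.
At the ceiling price 101, quantity supplied is (101 - 37)/6 = 10.6667; supply is the short side, so Q = 10.6667 trades at P = 101.
The demand price at Q = 10.6667 is 116.6667. CS is the trapezoid between demand and 101 over [0, 10.6667]: (1/2)[(154 - 101) + (116.6667 - 101)](10.6667) = 366.2222.

366.22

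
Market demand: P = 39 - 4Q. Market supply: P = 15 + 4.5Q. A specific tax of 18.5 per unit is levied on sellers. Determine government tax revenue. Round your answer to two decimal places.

Without the tax, 39 - 4Q = 15 + 4.5Q so Q* = 2.8235 and P* = 27.7059.
A tax on sellers shifts supply up by 18.5: 39 - 4Q = 15 + 4.5Q + 18.5, so Q_t = 0.6471. Buyers pay P_b = 36.4118; sellers receive P_s = P_b - 18.5 = 17.9118.
Revenue is the tax times quantity traded: 18.5 x 0.6471 = 11.9706.

11.97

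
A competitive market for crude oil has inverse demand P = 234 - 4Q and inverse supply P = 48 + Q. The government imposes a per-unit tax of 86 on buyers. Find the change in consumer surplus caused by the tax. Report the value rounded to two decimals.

-1967.68

Without the tax, 234 - 4Q = 48 + Q so Q* = 37.2 and P* = 85.2.
With the tax, buyers' net willingness to pay falls by 86: (234 - 86) - 4Q = 48 + Q, so Q_t = 20. Buyers pay P_b = 154; sellers receive P_s = P_b - 86 = 68.
CS falls from (1/2)(37.2)(148.8) = 2767.68 to (1/2)(20)(80) = 800, a change of -1967.68.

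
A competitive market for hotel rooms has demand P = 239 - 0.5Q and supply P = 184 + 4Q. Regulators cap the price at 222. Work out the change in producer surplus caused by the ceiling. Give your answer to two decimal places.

Without the control, 239 - 0.5Q = 184 + 4Q so Q* = 12.2222 and P* = 232.8889.
At the ceiling price 222, quantity supplied is (222 - 184)/4 = 9.5; supply is the short side, so Q = 9.5 trades at P = 222.
PS goes from (1/2)(12.2222)(48.8889) = 298.7654 to 180.5 (computed as (222 - 184)(9.5) - (1/2)(4)(9.5)^2), a change of -118.2654.

-118.27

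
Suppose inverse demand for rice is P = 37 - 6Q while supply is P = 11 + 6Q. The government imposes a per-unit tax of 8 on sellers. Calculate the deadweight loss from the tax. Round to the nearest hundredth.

Pre-tax equilibrium: 37 - 6Q = 11 + 6Q gives Q* = 2.1667, P* = 24.
With the tax, sellers need 8 more per unit: 37 - 6Q = 11 + 6Q + 8, so Q_t = 1.5. Buyers pay P_b = 28; sellers receive P_s = P_b - 8 = 20.
Deadweight loss is the triangle between the curves from Q_t to Q*: (1/2)(2.1667 - 1.5)(8) = 2.6667.

2.67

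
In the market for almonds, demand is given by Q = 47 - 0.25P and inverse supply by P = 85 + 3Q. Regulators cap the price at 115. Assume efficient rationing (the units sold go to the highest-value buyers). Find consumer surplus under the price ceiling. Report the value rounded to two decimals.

530.00

Rewriting demand in inverse form: P = 188 - 4Q.
Free-market equilibrium: 188 - 4Q = 85 + 3Q gives Q* = 14.7143, P* = 129.1429.
At the ceiling price 115, quantity supplied is (115 - 85)/3 = 10; supply is the short side, so Q = 10 trades at P = 115.
The demand price at Q = 10 is 148. CS is the trapezoid between demand and 115 over [0, 10]: (1/2)[(188 - 115) + (148 - 115)](10) = 530.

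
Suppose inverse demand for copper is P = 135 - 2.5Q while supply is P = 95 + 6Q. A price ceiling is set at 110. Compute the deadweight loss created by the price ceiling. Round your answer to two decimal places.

Free-market equilibrium: 135 - 2.5Q = 95 + 6Q gives Q* = 4.7059, P* = 123.2353.
At the ceiling price 110, quantity supplied is (110 - 95)/6 = 2.5; supply is the short side, so Q = 2.5 trades at P = 110.
The lost-trades triangle has base Q* - 2.5 = 2.2059 and height equal to the gap between the curves at Q = 2.5, which is 128.75 - 110 = 18.75. DWL = (1/2)(2.2059)(18.75) = 20.6801.

20.68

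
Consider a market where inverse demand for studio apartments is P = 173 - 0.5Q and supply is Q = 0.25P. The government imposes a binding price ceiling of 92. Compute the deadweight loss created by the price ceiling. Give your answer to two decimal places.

Rewriting supply in inverse form: P = 4Q.
Without the control, 173 - 0.5Q = 4Q so Q* = 38.4444 and P* = 153.7778.
At P = 92, sellers supply (92 - 0)/4 = 23 while buyers want more, so the quantity traded is 23 at price 92.
At Q = 23 the demand price is 161.5 and the supply price is 92. Deadweight loss is the triangle between the curves from 23 to 38.4444: (1/2)(161.5 - 92)(38.4444 - 23) = 536.6944.

536.69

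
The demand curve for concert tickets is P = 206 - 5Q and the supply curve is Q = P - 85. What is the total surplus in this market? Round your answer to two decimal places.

Rewriting supply in inverse form: P = 85 + Q.
Set 206 - 5Q = 85 + Q, which gives 121 = 6Q, so Q* = 20.1667 and P* = 206 - 5(20.1667) = 105.1667.
CS = (1/2)(20.1667)(100.8333) = 1016.7361 and PS = (1/2)(20.1667)(20.1667) = 203.3472, so total surplus = 1220.0833.

1220.08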